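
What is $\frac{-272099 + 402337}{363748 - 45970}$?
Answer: $\frac{65119}{158889} \approx 0.40984$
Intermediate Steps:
$\frac{-272099 + 402337}{363748 - 45970} = \frac{130238}{317778} = 130238 \cdot \frac{1}{317778} = \frac{65119}{158889}$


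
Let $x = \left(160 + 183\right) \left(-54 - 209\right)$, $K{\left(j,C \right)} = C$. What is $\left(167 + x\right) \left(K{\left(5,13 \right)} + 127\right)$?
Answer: $-12605880$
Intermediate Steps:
$x = -90209$ ($x = 343 \left(-263\right) = -90209$)
$\left(167 + x\right) \left(K{\left(5,13 \right)} + 127\right) = \left(167 - 90209\right) \left(13 + 127\right) = \left(-90042\right) 140 = -12605880$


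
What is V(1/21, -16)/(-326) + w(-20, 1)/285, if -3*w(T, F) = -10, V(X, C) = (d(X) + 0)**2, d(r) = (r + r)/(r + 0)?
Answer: -16/27873 ≈ -0.00057403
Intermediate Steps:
d(r) = 2 (d(r) = (2*r)/r = 2)
V(X, C) = 4 (V(X, C) = (2 + 0)**2 = 2**2 = 4)
w(T, F) = 10/3 (w(T, F) = -1/3*(-10) = 10/3)
V(1/21, -16)/(-326) + w(-20, 1)/285 = 4/(-326) + (10/3)/285 = 4*(-1/326) + (10/3)*(1/285) = -2/163 + 2/171 = -16/27873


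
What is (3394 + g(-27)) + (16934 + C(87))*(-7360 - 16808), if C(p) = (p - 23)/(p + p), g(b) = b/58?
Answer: -23737451655/58 ≈ -4.0927e+8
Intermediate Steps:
g(b) = b/58 (g(b) = b*(1/58) = b/58)
C(p) = (-23 + p)/(2*p) (C(p) = (-23 + p)/((2*p)) = (-23 + p)*(1/(2*p)) = (-23 + p)/(2*p))
(3394 + g(-27)) + (16934 + C(87))*(-7360 - 16808) = (3394 + (1/58)*(-27)) + (16934 + (½)*(-23 + 87)/87)*(-7360 - 16808) = (3394 - 27/58) + (16934 + (½)*(1/87)*64)*(-24168) = 196825/58 + (16934 + 32/87)*(-24168) = 196825/58 + (1473290/87)*(-24168) = 196825/58 - 11868824240/29 = -23737451655/58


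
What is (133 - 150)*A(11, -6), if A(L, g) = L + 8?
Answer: -323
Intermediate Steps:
A(L, g) = 8 + L
(133 - 150)*A(11, -6) = (133 - 150)*(8 + 11) = -17*19 = -323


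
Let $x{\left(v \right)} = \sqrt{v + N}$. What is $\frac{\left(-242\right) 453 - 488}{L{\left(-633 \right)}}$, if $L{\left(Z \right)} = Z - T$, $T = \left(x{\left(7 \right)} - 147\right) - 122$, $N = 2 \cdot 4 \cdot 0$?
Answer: $\frac{5725928}{18927} - \frac{110114 \sqrt{7}}{132489} \approx 300.33$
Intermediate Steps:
$N = 0$ ($N = 8 \cdot 0 = 0$)
$x{\left(v \right)} = \sqrt{v}$ ($x{\left(v \right)} = \sqrt{v + 0} = \sqrt{v}$)
$T = -269 + \sqrt{7}$ ($T = \left(\sqrt{7} - 147\right) - 122 = \left(-147 + \sqrt{7}\right) - 122 = -269 + \sqrt{7} \approx -266.35$)
$L{\left(Z \right)} = 269 + Z - \sqrt{7}$ ($L{\left(Z \right)} = Z - \left(-269 + \sqrt{7}\right) = Z + \left(269 - \sqrt{7}\right) = 269 + Z - \sqrt{7}$)
$\frac{\left(-242\right) 453 - 488}{L{\left(-633 \right)}} = \frac{\left(-242\right) 453 - 488}{269 - 633 - \sqrt{7}} = \frac{-109626 - 488}{-364 - \sqrt{7}} = - \frac{110114}{-364 - \sqrt{7}}$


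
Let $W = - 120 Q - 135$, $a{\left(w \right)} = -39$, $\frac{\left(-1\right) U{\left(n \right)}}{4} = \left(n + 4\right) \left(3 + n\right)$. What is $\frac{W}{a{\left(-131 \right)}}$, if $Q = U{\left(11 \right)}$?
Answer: $- \frac{33555}{13} \approx -2581.2$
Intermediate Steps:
$U{\left(n \right)} = - 4 \left(3 + n\right) \left(4 + n\right)$ ($U{\left(n \right)} = - 4 \left(n + 4\right) \left(3 + n\right) = - 4 \left(4 + n\right) \left(3 + n\right) = - 4 \left(3 + n\right) \left(4 + n\right)$)
$Q = -840$ ($Q = -48 - 308 - 4 \cdot 11^{2} = -48 - 308 - 484 = -840$)
$W = 100665$ ($W = \left(-120\right) \left(-840\right) - 135 = 100800 - 135 = 100665$)
$\frac{W}{a{\left(-131 \right)}} = \frac{100665}{-39} = 100665 \left(- \frac{1}{39}\right) = - \frac{33555}{13}$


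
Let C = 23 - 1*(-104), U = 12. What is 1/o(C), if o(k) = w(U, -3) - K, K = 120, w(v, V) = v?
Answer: -1/108 ≈ -0.0092593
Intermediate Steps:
C = 127 (C = 23 + 104 = 127)
o(k) = -108 (o(k) = 12 - 1*120 = 12 - 120 = -108)
1/o(C) = 1/(-108) = -1/108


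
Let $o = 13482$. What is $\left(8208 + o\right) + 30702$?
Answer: $52392$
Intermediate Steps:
$\left(8208 + o\right) + 30702 = \left(8208 + 13482\right) + 30702 = 21690 + 30702 = 52392$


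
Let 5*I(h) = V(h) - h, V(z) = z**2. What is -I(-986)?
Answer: -973182/5 ≈ -1.9464e+5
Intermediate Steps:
I(h) = -h/5 + h**2/5 (I(h) = (h**2 - h)/5 = -h/5 + h**2/5)
-I(-986) = -(-986)*(-1 - 986)/5 = -(-986)*(-987)/5 = -1*973182/5 = -973182/5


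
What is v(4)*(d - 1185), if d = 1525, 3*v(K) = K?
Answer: 1360/3 ≈ 453.33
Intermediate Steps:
v(K) = K/3
v(4)*(d - 1185) = ((⅓)*4)*(1525 - 1185) = (4/3)*340 = 1360/3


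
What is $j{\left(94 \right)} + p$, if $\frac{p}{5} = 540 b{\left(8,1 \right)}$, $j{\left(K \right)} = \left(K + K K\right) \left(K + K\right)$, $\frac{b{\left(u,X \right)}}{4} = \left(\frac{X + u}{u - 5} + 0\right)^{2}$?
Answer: $1776040$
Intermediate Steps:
$b{\left(u,X \right)} = \frac{4 \left(X + u\right)^{2}}{\left(-5 + u\right)^{2}}$ ($b{\left(u,X \right)} = 4 \left(\frac{X + u}{u - 5} + 0\right)^{2} = 4 \left(\frac{X + u}{-5 + u} + 0\right)^{2} = 4 \left(\frac{X + u}{-5 + u}\right)^{2} = 4 \frac{\left(X + u\right)^{2}}{\left(-5 + u\right)^{2}} = \frac{4 \left(X + u\right)^{2}}{\left(-5 + u\right)^{2}}$)
$j{\left(K \right)} = 2 K \left(K + K^{2}\right)$ ($j{\left(K \right)} = \left(K + K^{2}\right) 2 K = 2 K \left(K + K^{2}\right)$)
$p = 97200$ ($p = 5 \cdot 540 \frac{4 \left(1 + 8\right)^{2}}{\left(-5 + 8\right)^{2}} = 5 \cdot 540 \frac{4 \cdot 9^{2}}{9} = 5 \cdot 540 \cdot 4 \cdot \frac{1}{9} \cdot 81 = 5 \cdot 540 \cdot 36 = 5 \cdot 19440 = 97200$)
$j{\left(94 \right)} + p = 2 \cdot 94^{2} \left(1 + 94\right) + 97200 = 2 \cdot 8836 \cdot 95 + 97200 = 1678840 + 97200 = 1776040$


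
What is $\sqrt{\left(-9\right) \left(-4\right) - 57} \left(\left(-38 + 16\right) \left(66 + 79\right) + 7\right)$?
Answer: $- 3183 i \sqrt{21} \approx - 14586.0 i$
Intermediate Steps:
$\sqrt{\left(-9\right) \left(-4\right) - 57} \left(\left(-38 + 16\right) \left(66 + 79\right) + 7\right) = \sqrt{36 - 57} \left(\left(-22\right) 145 + 7\right) = \sqrt{-21} \left(-3190 + 7\right) = i \sqrt{21} \left(-3183\right) = - 3183 i \sqrt{21}$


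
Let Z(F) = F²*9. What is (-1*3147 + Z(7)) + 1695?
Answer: -1011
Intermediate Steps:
Z(F) = 9*F²
(-1*3147 + Z(7)) + 1695 = (-1*3147 + 9*7²) + 1695 = (-3147 + 9*49) + 1695 = (-3147 + 441) + 1695 = -2706 + 1695 = -1011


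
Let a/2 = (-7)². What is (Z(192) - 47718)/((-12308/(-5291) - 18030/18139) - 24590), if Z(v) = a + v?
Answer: 103450653163/53633164837 ≈ 1.9289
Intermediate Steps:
a = 98 (a = 2*(-7)² = 2*49 = 98)
Z(v) = 98 + v
(Z(192) - 47718)/((-12308/(-5291) - 18030/18139) - 24590) = ((98 + 192) - 47718)/((-12308/(-5291) - 18030/18139) - 24590) = (290 - 47718)/((-12308*(-1/5291) - 18030*1/18139) - 24590) = -47428/((12308/5291 - 18030/18139) - 24590) = -47428/(11623462/8724859 - 24590) = -47428/(-214532659348/8724859) = -47428*(-8724859/214532659348) = 103450653163/53633164837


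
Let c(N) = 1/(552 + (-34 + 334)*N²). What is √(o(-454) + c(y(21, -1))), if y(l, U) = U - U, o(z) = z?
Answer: I*√34583766/276 ≈ 21.307*I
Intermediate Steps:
y(l, U) = 0
c(N) = 1/(552 + 300*N²)
√(o(-454) + c(y(21, -1))) = √(-454 + 1/(12*(46 + 25*0²))) = √(-454 + 1/(12*(46 + 25*0))) = √(-454 + 1/(12*(46 + 0))) = √(-454 + (1/12)/46) = √(-454 + (1/12)*(1/46)) = √(-454 + 1/552) = √(-250607/552) = I*√34583766/276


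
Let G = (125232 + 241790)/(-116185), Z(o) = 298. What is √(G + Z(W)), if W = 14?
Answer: 2*√995011476995/116185 ≈ 17.171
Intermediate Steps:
G = -367022/116185 (G = 367022*(-1/116185) = -367022/116185 ≈ -3.1589)
√(G + Z(W)) = √(-367022/116185 + 298) = √(34256108/116185) = 2*√995011476995/116185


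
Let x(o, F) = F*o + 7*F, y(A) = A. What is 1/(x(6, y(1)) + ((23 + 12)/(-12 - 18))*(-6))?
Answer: 1/20 ≈ 0.050000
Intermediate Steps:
x(o, F) = 7*F + F*o
1/(x(6, y(1)) + ((23 + 12)/(-12 - 18))*(-6)) = 1/(1*(7 + 6) + ((23 + 12)/(-12 - 18))*(-6)) = 1/(1*13 + (35/(-30))*(-6)) = 1/(13 + (35*(-1/30))*(-6)) = 1/(13 - 7/6*(-6)) = 1/(13 + 7) = 1/20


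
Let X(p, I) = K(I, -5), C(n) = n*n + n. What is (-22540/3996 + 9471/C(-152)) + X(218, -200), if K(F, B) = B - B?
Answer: -119872991/22929048 ≈ -5.2280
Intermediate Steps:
C(n) = n + n**2 (C(n) = n**2 + n = n + n**2)
K(F, B) = 0
X(p, I) = 0
(-22540/3996 + 9471/C(-152)) + X(218, -200) = (-22540/3996 + 9471/((-152*(1 - 152)))) + 0 = (-22540*1/3996 + 9471/((-152*(-151)))) + 0 = (-5635/999 + 9471/22952) + 0 = -119872991/22929048 + 0 = -119872991/22929048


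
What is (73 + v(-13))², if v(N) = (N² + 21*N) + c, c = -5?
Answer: 1296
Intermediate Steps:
v(N) = -5 + N² + 21*N (v(N) = (N² + 21*N) - 5 = -5 + N² + 21*N)
(73 + v(-13))² = (73 + (-5 + (-13)² + 21*(-13)))² = (73 + (-5 + 169 - 273))² = (73 - 109)² = (-36)² = 1296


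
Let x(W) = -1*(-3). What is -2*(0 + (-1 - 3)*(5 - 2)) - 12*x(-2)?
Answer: -12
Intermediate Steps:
x(W) = 3
-2*(0 + (-1 - 3)*(5 - 2)) - 12*x(-2) = -2*(0 + (-1 - 3)*(5 - 2)) - 12*3 = -2*(0 - 4*3) - 36 = -2*(0 - 12) - 36 = -2*(-12) - 36 = 24 - 36 = -12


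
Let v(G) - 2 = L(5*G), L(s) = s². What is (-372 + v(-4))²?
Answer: 900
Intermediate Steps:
v(G) = 2 + 25*G² (v(G) = 2 + (5*G)² = 2 + 25*G²)
(-372 + v(-4))² = (-372 + (2 + 25*(-4)²))² = (-372 + (2 + 25*16))² = (-372 + (2 + 400))² = (-372 + 402)² = 30² = 900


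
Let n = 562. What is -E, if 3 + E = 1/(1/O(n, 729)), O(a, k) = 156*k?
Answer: -113721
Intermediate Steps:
E = 113721 (E = -3 + 1/(1/(156*729)) = -3 + 1/(1/113724) = -3 + 113724 = 113721)
-E = -1*113721 = -113721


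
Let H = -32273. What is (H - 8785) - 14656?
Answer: -55714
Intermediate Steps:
(H - 8785) - 14656 = (-32273 - 8785) - 14656 = -41058 - 14656 = -55714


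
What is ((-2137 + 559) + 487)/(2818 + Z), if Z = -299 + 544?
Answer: -1091/3063 ≈ -0.35619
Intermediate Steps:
Z = 245
((-2137 + 559) + 487)/(2818 + Z) = ((-2137 + 559) + 487)/(2818 + 245) = (-1578 + 487)/3063 = -1091*1/3063 = -1091/3063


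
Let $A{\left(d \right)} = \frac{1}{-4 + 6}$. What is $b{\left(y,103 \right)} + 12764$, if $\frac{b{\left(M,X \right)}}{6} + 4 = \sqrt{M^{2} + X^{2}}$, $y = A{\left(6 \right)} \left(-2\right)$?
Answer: $12740 + 6 \sqrt{10610} \approx 13358.0$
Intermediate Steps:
$A{\left(d \right)} = \frac{1}{2}$
$y = -1$ ($y = \frac{1}{2} \left(-2\right) = -1$)
$b{\left(M,X \right)} = -24 + 6 \sqrt{M^{2} + X^{2}}$
$b{\left(y,103 \right)} + 12764 = \left(-24 + 6 \sqrt{\left(-1\right)^{2} + 103^{2}}\right) + 12764 = \left(-24 + 6 \sqrt{1 + 10609}\right) + 12764 = \left(-24 + 6 \sqrt{10610}\right) + 12764 = 12740 + 6 \sqrt{10610}$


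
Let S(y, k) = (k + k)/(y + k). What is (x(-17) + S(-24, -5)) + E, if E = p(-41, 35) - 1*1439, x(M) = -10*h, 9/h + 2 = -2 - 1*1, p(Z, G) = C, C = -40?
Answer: -42359/29 ≈ -1460.7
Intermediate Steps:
p(Z, G) = -40
h = -9/5 (h = 9/(-2 + (-2 - 1*1)) = 9/(-2 + (-2 - 1)) = 9/(-2 - 3) = 9/(-5) = 9*(-1/5) = -9/5 ≈ -1.8000)
x(M) = 18 (x(M) = -10*(-9/5) = 18)
S(y, k) = 2*k/(k + y) (S(y, k) = (2*k)/(k + y) = 2*k/(k + y))
E = -1479 (E = -40 - 1*1439 = -40 - 1439 = -1479)
(x(-17) + S(-24, -5)) + E = (18 + 2*(-5)/(-5 - 24)) - 1479 = (18 + 2*(-5)/(-29)) - 1479 = (18 + 2*(-5)*(-1/29)) - 1479 = (18 + 10/29) - 1479 = 532/29 - 1479 = -42359/29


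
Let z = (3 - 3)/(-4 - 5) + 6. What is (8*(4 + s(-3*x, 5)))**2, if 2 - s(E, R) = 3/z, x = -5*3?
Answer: 1936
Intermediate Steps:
x = -15
z = 6 (z = 0/(-9) + 6 = 0*(-1/9) + 6 = 0 + 6 = 6)
s(E, R) = 3/2 (s(E, R) = 2 - 3/6 = 2 - 1*1/2 = 2 - 1/2 = 3/2)
(8*(4 + s(-3*x, 5)))**2 = (8*(4 + 3/2))**2 = (8*(11/2))**2 = 44**2 = 1936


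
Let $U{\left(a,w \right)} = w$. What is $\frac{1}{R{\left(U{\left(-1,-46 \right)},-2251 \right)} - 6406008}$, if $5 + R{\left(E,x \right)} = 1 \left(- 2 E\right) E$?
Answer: $- \frac{1}{6410245} \approx -1.56 \cdot 10^{-7}$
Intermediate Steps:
$R{\left(E,x \right)} = -5 - 2 E^{2}$ ($R{\left(E,x \right)} = -5 + 1 \left(- 2 E\right) E = -5 + - 2 E E = -5 - 2 E^{2}$)
$\frac{1}{R{\left(U{\left(-1,-46 \right)},-2251 \right)} - 6406008} = \frac{1}{\left(-5 - 2 \left(-46\right)^{2}\right) - 6406008} = \frac{1}{\left(-5 - 4232\right) - 6406008} = \frac{1}{-4237 - 6406008} = \frac{1}{-6410245} = - \frac{1}{6410245}$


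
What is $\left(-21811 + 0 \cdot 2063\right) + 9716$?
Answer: $-12095$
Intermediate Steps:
$\left(-21811 + 0 \cdot 2063\right) + 9716 = \left(-21811 + 0\right) + 9716 = -21811 + 9716 = -12095$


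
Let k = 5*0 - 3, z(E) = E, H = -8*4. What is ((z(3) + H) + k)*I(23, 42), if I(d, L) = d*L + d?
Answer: -31648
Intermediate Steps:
H = -32
I(d, L) = d + L*d (I(d, L) = L*d + d = d + L*d)
k = -3 (k = 0 - 3 = -3)
((z(3) + H) + k)*I(23, 42) = ((3 - 32) - 3)*(23*(1 + 42)) = (-29 - 3)*(23*43) = -32*989 = -31648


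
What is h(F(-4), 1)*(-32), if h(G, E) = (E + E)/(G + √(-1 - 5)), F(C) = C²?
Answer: -512/131 + 32*I*√6/131 ≈ -3.9084 + 0.59835*I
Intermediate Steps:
h(G, E) = 2*E/(G + I*√6) (h(G, E) = (2*E)/(G + √(-6)) = (2*E)/(G + I*√6) = 2*E/(G + I*√6))
h(F(-4), 1)*(-32) = (2*1/((-4)² + I*√6))*(-32) = (2*1/(16 + I*√6))*(-32) = (2/(16 + I*√6))*(-32) = -64/(16 + I*√6)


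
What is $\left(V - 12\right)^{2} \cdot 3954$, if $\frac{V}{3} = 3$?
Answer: $35586$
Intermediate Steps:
$V = 9$ ($V = 3 \cdot 3 = 9$)
$\left(V - 12\right)^{2} \cdot 3954 = \left(9 - 12\right)^{2} \cdot 3954 = \left(-3\right)^{2} \cdot 3954 = 9 \cdot 3954 = 35586$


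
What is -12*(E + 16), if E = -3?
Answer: -156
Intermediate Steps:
-12*(E + 16) = -12*(-3 + 16) = -12*13 = -156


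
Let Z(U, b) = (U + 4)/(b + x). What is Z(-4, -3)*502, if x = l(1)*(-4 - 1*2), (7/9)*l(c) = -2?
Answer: 0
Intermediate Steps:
l(c) = -18/7 (l(c) = (9/7)*(-2) = -18/7)
x = 108/7 (x = -18*(-4 - 1*2)/7 = -18*(-4 - 2)/7 = -18/7*(-6) = 108/7 ≈ 15.429)
Z(U, b) = (4 + U)/(108/7 + b) (Z(U, b) = (U + 4)/(b + 108/7) = (4 + U)/(108/7 + b))
Z(-4, -3)*502 = (7*(4 - 4)/(108 + 7*(-3)))*502 = (7*0/(108 - 21))*502 = (7*0/87)*502 = (7*(1/87)*0)*502 = 0*502 = 0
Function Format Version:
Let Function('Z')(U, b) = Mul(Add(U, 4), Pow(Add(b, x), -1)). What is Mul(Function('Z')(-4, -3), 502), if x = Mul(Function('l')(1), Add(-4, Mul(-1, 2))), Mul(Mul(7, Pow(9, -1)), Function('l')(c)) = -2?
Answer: 0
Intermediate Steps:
Function('l')(c) = Rational(-18, 7) (Function('l')(c) = Mul(Rational(9, 7), -2) = Rational(-18, 7))
x = Rational(108, 7) (x = Mul(Rational(-18, 7), Add(-4, Mul(-1, 2))) = Mul(Rational(-18, 7), Add(-4, -2)) = Mul(Rational(-18, 7), -6) = Rational(108, 7) ≈ 15.429)
Function('Z')(U, b) = Mul(Pow(Add(Rational(108, 7), b), -1), Add(4, U)) (Function('Z')(U, b) = Mul(Add(U, 4), Pow(Add(b, Rational(108, 7)), -1)) = Mul(Add(4, U), Pow(Add(Rational(108, 7), b), -1)) = Mul(Pow(Add(Rational(108, 7), b), -1), Add(4, U)))
Mul(Function('Z')(-4, -3), 502) = Mul(Mul(7, Pow(Add(108, Mul(7, -3)), -1), Add(4, -4)), 502) = Mul(Mul(7, Pow(Add(108, -21), -1), 0), 502) = Mul(Mul(7, Pow(87, -1), 0), 502) = Mul(Mul(7, Rational(1, 87), 0), 502) = Mul(0, 502) = 0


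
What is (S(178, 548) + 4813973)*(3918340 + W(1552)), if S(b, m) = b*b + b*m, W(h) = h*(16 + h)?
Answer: 31398599795076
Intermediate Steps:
S(b, m) = b² + b*m
(S(178, 548) + 4813973)*(3918340 + W(1552)) = (178*(178 + 548) + 4813973)*(3918340 + 1552*(16 + 1552)) = (178*726 + 4813973)*(3918340 + 1552*1568) = (129228 + 4813973)*(3918340 + 2433536) = 4943201*6351876 = 31398599795076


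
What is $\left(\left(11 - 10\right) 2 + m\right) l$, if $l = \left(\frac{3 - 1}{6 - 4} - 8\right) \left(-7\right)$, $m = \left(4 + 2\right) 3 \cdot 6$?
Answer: $5390$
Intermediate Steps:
$m = 108$ ($m = 6 \cdot 18 = 108$)
$l = 49$ ($l = \left(\frac{2}{2} - 8\right) \left(-7\right) = \left(2 \cdot \frac{1}{2} - 8\right) \left(-7\right) = \left(1 - 8\right) \left(-7\right) = \left(-7\right) \left(-7\right) = 49$)
$\left(\left(11 - 10\right) 2 + m\right) l = \left(\left(11 - 10\right) 2 + 108\right) 49 = \left(1 \cdot 2 + 108\right) 49 = \left(2 + 108\right) 49 = 110 \cdot 49 = 5390$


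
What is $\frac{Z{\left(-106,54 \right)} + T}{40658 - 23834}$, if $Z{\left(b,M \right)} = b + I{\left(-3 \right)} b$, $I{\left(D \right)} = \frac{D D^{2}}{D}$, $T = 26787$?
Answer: $\frac{25727}{16824} \approx 1.5292$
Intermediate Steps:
$I{\left(D \right)} = D^{2}$ ($I{\left(D \right)} = \frac{D^{3}}{D} = D^{2}$)
$Z{\left(b,M \right)} = 10 b$ ($Z{\left(b,M \right)} = b + \left(-3\right)^{2} b = b + 9 b = 10 b$)
$\frac{Z{\left(-106,54 \right)} + T}{40658 - 23834} = \frac{10 \left(-106\right) + 26787}{40658 - 23834} = \frac{-1060 + 26787}{16824} = 25727 \cdot \frac{1}{16824} = \frac{25727}{16824}$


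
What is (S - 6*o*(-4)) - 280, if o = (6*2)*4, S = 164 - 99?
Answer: 937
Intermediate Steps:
S = 65
o = 48 (o = 12*4 = 48)
(S - 6*o*(-4)) - 280 = (65 - 6*48*(-4)) - 280 = (65 - 288*(-4)) - 280 = (65 + 1152) - 280 = 1217 - 280 = 937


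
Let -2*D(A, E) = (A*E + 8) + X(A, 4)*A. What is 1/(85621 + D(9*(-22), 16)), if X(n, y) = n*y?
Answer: 1/8793 ≈ 0.00011373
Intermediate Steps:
D(A, E) = -4 - 2*A**2 - A*E/2 (D(A, E) = -((A*E + 8) + (A*4)*A)/2 = -((8 + A*E) + (4*A)*A)/2 = -((8 + A*E) + 4*A**2)/2 = -(8 + 4*A**2 + A*E)/2 = -4 - 2*A**2 - A*E/2)
1/(85621 + D(9*(-22), 16)) = 1/(85621 + (-4 - 2*(9*(-22))**2 - 1/2*9*(-22)*16)) = 1/(85621 + (-4 - 2*(-198)**2 - 1/2*(-198)*16)) = 1/(85621 + (-4 - 2*39204 + 1584)) = 1/(85621 + (-4 - 78408 + 1584)) = 1/(85621 - 76828) = 1/8793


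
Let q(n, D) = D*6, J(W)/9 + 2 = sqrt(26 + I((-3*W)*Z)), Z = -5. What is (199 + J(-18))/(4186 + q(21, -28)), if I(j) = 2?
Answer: 181/4018 + 9*sqrt(7)/2009 ≈ 0.056900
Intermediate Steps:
J(W) = -18 + 18*sqrt(7) (J(W) = -18 + 9*sqrt(26 + 2) = -18 + 9*sqrt(28) = -18 + 9*(2*sqrt(7)) = -18 + 18*sqrt(7))
q(n, D) = 6*D
(199 + J(-18))/(4186 + q(21, -28)) = (199 + (-18 + 18*sqrt(7)))/(4186 + 6*(-28)) = (181 + 18*sqrt(7))/(4186 - 168) = (181 + 18*sqrt(7))/4018 = (181 + 18*sqrt(7))*(1/4018) = 181/4018 + 9*sqrt(7)/2009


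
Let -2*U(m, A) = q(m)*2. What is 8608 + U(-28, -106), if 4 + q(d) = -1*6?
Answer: 8618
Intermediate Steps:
q(d) = -10 (q(d) = -4 - 1*6 = -4 - 6 = -10)
U(m, A) = 10 (U(m, A) = -(-5)*2 = -½*(-20) = 10)
8608 + U(-28, -106) = 8608 + 10 = 8618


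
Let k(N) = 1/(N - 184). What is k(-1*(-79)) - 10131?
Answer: -1063756/105 ≈ -10131.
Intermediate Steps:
k(N) = 1/(-184 + N)
k(-1*(-79)) - 10131 = 1/(-184 - 1*(-79)) - 10131 = 1/(-184 + 79) - 10131 = 1/(-105) - 10131 = -1/105 - 10131 = -1063756/105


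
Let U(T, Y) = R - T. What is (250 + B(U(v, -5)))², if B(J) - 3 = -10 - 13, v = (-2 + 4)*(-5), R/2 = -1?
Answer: 52900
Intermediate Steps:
R = -2 (R = 2*(-1) = -2)
v = -10 (v = 2*(-5) = -10)
U(T, Y) = -2 - T
B(J) = -20 (B(J) = 3 + (-10 - 13) = 3 - 23 = -20)
(250 + B(U(v, -5)))² = (250 - 20)² = 230² = 52900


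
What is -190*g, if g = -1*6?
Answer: 1140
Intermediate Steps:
g = -6
-190*g = -190*(-6) = 1140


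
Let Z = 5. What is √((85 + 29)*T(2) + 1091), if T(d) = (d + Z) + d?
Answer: √2117 ≈ 46.011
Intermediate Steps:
T(d) = 5 + 2*d (T(d) = (d + 5) + d = (5 + d) + d = 5 + 2*d)
√((85 + 29)*T(2) + 1091) = √((85 + 29)*(5 + 2*2) + 1091) = √(114*(5 + 4) + 1091) = √(114*9 + 1091) = √(1026 + 1091) = √2117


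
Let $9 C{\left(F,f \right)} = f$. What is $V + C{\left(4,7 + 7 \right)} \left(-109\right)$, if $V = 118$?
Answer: $- \frac{464}{9} \approx -51.556$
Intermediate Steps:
$C{\left(F,f \right)} = \frac{f}{9}$
$V + C{\left(4,7 + 7 \right)} \left(-109\right) = 118 + \frac{7 + 7}{9} \left(-109\right) = 118 + \frac{1}{9} \cdot 14 \left(-109\right) = 118 + \frac{14}{9} \left(-109\right) = 118 - \frac{1526}{9} = - \frac{464}{9}$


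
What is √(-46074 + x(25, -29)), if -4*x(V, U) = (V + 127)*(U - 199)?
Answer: I*√37410 ≈ 193.42*I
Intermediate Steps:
x(V, U) = -(-199 + U)*(127 + V)/4 (x(V, U) = -(V + 127)*(U - 199)/4 = -(127 + V)*(-199 + U)/4 = -(-199 + U)*(127 + V)/4)
√(-46074 + x(25, -29)) = √(-46074 + (25273/4 - 127/4*(-29) + (199/4)*25 - ¼*(-29)*25)) = √(-46074 + (25273/4 + 3683/4 + 4975/4 + 725/4)) = √(-46074 + 8664) = √(-37410) = I*√37410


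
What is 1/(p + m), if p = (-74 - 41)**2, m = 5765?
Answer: 1/18990 ≈ 5.2659e-5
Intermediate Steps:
p = 13225 (p = (-115)**2 = 13225)
1/(p + m) = 1/(13225 + 5765) = 1/18990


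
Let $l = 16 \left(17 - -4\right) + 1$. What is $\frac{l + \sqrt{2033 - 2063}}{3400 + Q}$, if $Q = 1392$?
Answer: $\frac{337}{4792} + \frac{i \sqrt{30}}{4792} \approx 0.070325 + 0.001143 i$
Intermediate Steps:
$l = 337$ ($l = 16 \left(17 + 4\right) + 1 = 16 \cdot 21 + 1 = 336 + 1 = 337$)
$\frac{l + \sqrt{2033 - 2063}}{3400 + Q} = \frac{337 + \sqrt{2033 - 2063}}{3400 + 1392} = \frac{337 + \sqrt{-30}}{4792} = \left(337 + i \sqrt{30}\right) \frac{1}{4792} = \frac{337}{4792} + \frac{i \sqrt{30}}{4792}$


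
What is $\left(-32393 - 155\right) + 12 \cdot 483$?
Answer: $-26752$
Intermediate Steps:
$\left(-32393 - 155\right) + 12 \cdot 483 = -32548 + 5796 = -26752$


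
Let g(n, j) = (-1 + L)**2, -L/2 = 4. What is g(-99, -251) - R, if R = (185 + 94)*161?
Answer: -44838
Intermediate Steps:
L = -8 (L = -2*4 = -8)
R = 44919 (R = 279*161 = 44919)
g(n, j) = 81 (g(n, j) = (-1 - 8)**2 = (-9)**2 = 81)
g(-99, -251) - R = 81 - 1*44919 = 81 - 44919 = -44838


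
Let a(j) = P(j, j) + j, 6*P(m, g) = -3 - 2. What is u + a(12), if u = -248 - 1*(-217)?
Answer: -119/6 ≈ -19.833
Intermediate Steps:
u = -31 (u = -248 + 217 = -31)
P(m, g) = -⅚ (P(m, g) = (-3 - 2)/6 = (⅙)*(-5) = -⅚)
a(j) = -⅚ + j
u + a(12) = -31 + (-⅚ + 12) = -31 + 67/6 = -119/6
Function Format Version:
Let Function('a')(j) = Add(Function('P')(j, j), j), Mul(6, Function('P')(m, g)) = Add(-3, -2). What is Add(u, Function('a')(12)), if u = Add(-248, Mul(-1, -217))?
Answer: Rational(-119, 6) ≈ -19.833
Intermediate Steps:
u = -31 (u = Add(-248, 217) = -31)
Function('P')(m, g) = Rational(-5, 6) (Function('P')(m, g) = Mul(Rational(1, 6), Add(-3, -2)) = Mul(Rational(1, 6), -5) = Rational(-5, 6))
Function('a')(j) = Add(Rational(-5, 6), j)
Add(u, Function('a')(12)) = Add(-31, Add(Rational(-5, 6), 12)) = Add(-31, Rational(67, 6)) = Rational(-119, 6)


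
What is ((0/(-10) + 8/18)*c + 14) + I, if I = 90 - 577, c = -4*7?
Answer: -4369/9 ≈ -485.44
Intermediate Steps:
c = -28
I = -487
((0/(-10) + 8/18)*c + 14) + I = ((0/(-10) + 8/18)*(-28) + 14) - 487 = ((0*(-1/10) + 8*(1/18))*(-28) + 14) - 487 = ((0 + 4/9)*(-28) + 14) - 487 = ((4/9)*(-28) + 14) - 487 = (-112/9 + 14) - 487 = 14/9 - 487 = -4369/9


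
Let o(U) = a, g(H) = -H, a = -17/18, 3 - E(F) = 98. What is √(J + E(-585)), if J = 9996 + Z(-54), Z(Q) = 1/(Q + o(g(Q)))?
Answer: √9684358219/989 ≈ 99.504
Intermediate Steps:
E(F) = -95 (E(F) = 3 - 1*98 = 3 - 98 = -95)
a = -17/18 (a = -17*1/18 = -17/18 ≈ -0.94444)
o(U) = -17/18
Z(Q) = 1/(-17/18 + Q) (Z(Q) = 1/(Q - 17/18) = 1/(-17/18 + Q))
J = 9886026/989 (J = 9996 + 18/(-17 + 18*(-54)) = 9996 + 18/(-17 - 972) = 9996 + 18/(-989) = 9996 + 18*(-1/989) = 9996 - 18/989 = 9886026/989 ≈ 9996.0)
√(J + E(-585)) = √(9886026/989 - 95) = √(9792071/989) = √9684358219/989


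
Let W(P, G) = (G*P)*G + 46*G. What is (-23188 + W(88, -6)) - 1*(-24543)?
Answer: 4247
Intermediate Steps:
W(P, G) = 46*G + P*G² (W(P, G) = P*G² + 46*G = 46*G + P*G²)
(-23188 + W(88, -6)) - 1*(-24543) = (-23188 - 6*(46 - 6*88)) - 1*(-24543) = (-23188 - 6*(46 - 528)) + 24543 = (-23188 - 6*(-482)) + 24543 = (-23188 + 2892) + 24543 = -20296 + 24543 = 4247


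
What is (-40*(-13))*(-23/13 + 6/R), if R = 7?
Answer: -3320/7 ≈ -474.29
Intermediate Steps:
(-40*(-13))*(-23/13 + 6/R) = (-40*(-13))*(-23/13 + 6/7) = 520*(-23*1/13 + 6*(⅐)) = 520*(-23/13 + 6/7) = 520*(-83/91) = -3320/7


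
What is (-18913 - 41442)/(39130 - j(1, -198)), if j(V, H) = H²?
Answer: 60355/74 ≈ 815.61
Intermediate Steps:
(-18913 - 41442)/(39130 - j(1, -198)) = (-18913 - 41442)/(39130 - 1*(-198)²) = -60355/(39130 - 1*39204) = -60355/(39130 - 39204) = -60355/(-74) = -60355*(-1/74) = 60355/74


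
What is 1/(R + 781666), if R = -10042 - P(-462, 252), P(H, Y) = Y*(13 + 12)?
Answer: 1/765324 ≈ 1.3066e-6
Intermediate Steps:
P(H, Y) = 25*Y (P(H, Y) = Y*25 = 25*Y)
R = -16342 (R = -10042 - 25*252 = -10042 - 1*6300 = -10042 - 6300 = -16342)
1/(R + 781666) = 1/(-16342 + 781666) = 1/765324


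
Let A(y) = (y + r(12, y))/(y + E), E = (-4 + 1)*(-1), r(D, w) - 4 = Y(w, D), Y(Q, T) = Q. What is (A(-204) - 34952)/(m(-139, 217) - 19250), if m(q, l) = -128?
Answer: 3512474/1947489 ≈ 1.8036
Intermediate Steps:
r(D, w) = 4 + w
E = 3 (E = -3*(-1) = 3)
A(y) = (4 + 2*y)/(3 + y) (A(y) = (y + (4 + y))/(y + 3) = (4 + 2*y)/(3 + y))
(A(-204) - 34952)/(m(-139, 217) - 19250) = (2*(2 - 204)/(3 - 204) - 34952)/(-128 - 19250) = (2*(-202)/(-201) - 34952)/(-19378) = (2*(-1/201)*(-202) - 34952)*(-1/19378) = (404/201 - 34952)*(-1/19378) = -7024948/201*(-1/19378) = 3512474/1947489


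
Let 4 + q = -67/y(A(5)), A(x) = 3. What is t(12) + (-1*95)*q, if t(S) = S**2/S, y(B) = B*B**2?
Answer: 16949/27 ≈ 627.74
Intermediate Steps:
y(B) = B**3
q = -175/27 (q = -4 - 67/(3**3) = -4 - 67/27 = -175/27 ≈ -6.4815)
t(S) = S
t(12) + (-1*95)*q = 12 - 1*95*(-175/27) = 12 - 95*(-175/27) = 12 + 16625/27 = 16949/27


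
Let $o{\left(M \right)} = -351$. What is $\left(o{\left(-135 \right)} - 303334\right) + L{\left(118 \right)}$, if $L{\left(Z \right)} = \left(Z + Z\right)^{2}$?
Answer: $-247989$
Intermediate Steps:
$L{\left(Z \right)} = 4 Z^{2}$ ($L{\left(Z \right)} = \left(2 Z\right)^{2} = 4 Z^{2}$)
$\left(o{\left(-135 \right)} - 303334\right) + L{\left(118 \right)} = \left(-351 - 303334\right) + 4 \cdot 118^{2} = -303685 + 4 \cdot 13924 = -303685 + 55696 = -247989$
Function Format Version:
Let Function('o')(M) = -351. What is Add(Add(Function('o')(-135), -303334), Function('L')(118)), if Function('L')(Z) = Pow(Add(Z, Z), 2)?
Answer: -247989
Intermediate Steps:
Function('L')(Z) = Mul(4, Pow(Z, 2)) (Function('L')(Z) = Pow(Mul(2, Z), 2) = Mul(4, Pow(Z, 2)))
Add(Add(Function('o')(-135), -303334), Function('L')(118)) = Add(Add(-351, -303334), Mul(4, Pow(118, 2))) = Add(-303685, Mul(4, 13924)) = Add(-303685, 55696) = -247989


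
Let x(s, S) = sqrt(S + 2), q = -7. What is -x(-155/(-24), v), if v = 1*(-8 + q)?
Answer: -I*sqrt(13) ≈ -3.6056*I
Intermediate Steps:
v = -15 (v = 1*(-8 - 7) = 1*(-15) = -15)
x(s, S) = sqrt(2 + S)
-x(-155/(-24), v) = -sqrt(2 - 15) = -sqrt(-13) = -I*sqrt(13)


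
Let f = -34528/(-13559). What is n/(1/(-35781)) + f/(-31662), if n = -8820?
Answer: 5210911728930532/16511733 ≈ 3.1559e+8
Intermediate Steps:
f = 2656/1043 (f = -34528*(-1/13559) = 2656/1043 ≈ 2.5465)
n/(1/(-35781)) + f/(-31662) = -8820/(1/(-35781)) + (2656/1043)/(-31662) = -8820/(-1/35781) + (2656/1043)*(-1/31662) = -8820*(-35781) - 1328/16511733 = 315588420 - 1328/16511733 = 5210911728930532/16511733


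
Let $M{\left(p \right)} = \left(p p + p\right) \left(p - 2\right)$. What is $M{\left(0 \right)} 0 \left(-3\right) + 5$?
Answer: $5$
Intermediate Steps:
$M{\left(p \right)} = \left(-2 + p\right) \left(p + p^{2}\right)$ ($M{\left(p \right)} = \left(p^{2} + p\right) \left(-2 + p\right) = \left(p + p^{2}\right) \left(-2 + p\right) = \left(-2 + p\right) \left(p + p^{2}\right)$)
$M{\left(0 \right)} 0 \left(-3\right) + 5 = 0 \left(-2 + 0^{2} - 0\right) 0 \left(-3\right) + 5 = 0 \left(-2 + 0 + 0\right) 0 + 5 = 0 \left(-2\right) 0 + 5 = 0 \cdot 0 + 5 = 0 + 5 = 5$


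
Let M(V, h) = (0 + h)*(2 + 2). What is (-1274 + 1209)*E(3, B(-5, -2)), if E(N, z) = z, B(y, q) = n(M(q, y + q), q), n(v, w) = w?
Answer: 130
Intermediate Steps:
M(V, h) = 4*h (M(V, h) = h*4 = 4*h)
B(y, q) = q
(-1274 + 1209)*E(3, B(-5, -2)) = (-1274 + 1209)*(-2) = -65*(-2) = 130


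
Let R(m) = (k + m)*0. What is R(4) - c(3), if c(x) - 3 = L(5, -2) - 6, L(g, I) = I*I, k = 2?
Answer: -1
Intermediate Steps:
R(m) = 0 (R(m) = (2 + m)*0 = 0)
L(g, I) = I²
c(x) = 1 (c(x) = 3 + ((-2)² - 6) = 3 + (4 - 6) = 3 - 2 = 1)
R(4) - c(3) = 0 - 1*1 = 0 - 1 = -1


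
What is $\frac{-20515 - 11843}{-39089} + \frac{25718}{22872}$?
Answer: $\frac{872691539}{447021804} \approx 1.9522$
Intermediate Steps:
$\frac{-20515 - 11843}{-39089} + \frac{25718}{22872} = \left(-20515 - 11843\right) \left(- \frac{1}{39089}\right) + 25718 \cdot \frac{1}{22872} = \left(-32358\right) \left(- \frac{1}{39089}\right) + \frac{12859}{11436} = \frac{32358}{39089} + \frac{12859}{11436} = \frac{872691539}{447021804}$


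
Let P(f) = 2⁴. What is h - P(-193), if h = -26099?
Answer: -26115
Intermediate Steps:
P(f) = 16
h - P(-193) = -26099 - 1*16 = -26099 - 16 = -26115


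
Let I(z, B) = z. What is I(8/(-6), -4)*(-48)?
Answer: 64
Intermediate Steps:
I(8/(-6), -4)*(-48) = (8/(-6))*(-48) = (8*(-⅙))*(-48) = -4/3*(-48) = 64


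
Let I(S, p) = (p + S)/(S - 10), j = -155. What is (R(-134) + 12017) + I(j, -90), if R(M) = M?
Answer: 392188/33 ≈ 11884.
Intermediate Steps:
I(S, p) = (S + p)/(-10 + S)
(R(-134) + 12017) + I(j, -90) = (-134 + 12017) + (-155 - 90)/(-10 - 155) = 11883 - 245/(-165) = 11883 - 1/165*(-245) = 11883 + 49/33 = 392188/33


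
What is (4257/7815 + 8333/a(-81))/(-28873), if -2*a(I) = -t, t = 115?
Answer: -8715623/1729925795 ≈ -0.0050381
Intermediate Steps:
a(I) = 115/2 (a(I) = -(-1)*115/2 = -½*(-115) = 115/2)
(4257/7815 + 8333/a(-81))/(-28873) = (4257/7815 + 8333/(115/2))/(-28873) = (4257*(1/7815) + 8333*(2/115))*(-1/28873) = (1419/2605 + 16666/115)*(-1/28873) = (8715623/59915)*(-1/28873) = -8715623/1729925795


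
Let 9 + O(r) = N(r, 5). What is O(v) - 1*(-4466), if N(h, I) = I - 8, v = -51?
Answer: 4454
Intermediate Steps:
N(h, I) = -8 + I
O(r) = -12 (O(r) = -9 + (-8 + 5) = -9 - 3 = -12)
O(v) - 1*(-4466) = -12 - 1*(-4466) = -12 + 4466 = 4454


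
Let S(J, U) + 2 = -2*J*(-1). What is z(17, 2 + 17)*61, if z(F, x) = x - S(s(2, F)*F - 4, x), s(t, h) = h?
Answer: -33489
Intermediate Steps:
S(J, U) = -2 + 2*J (S(J, U) = -2 - 2*J*(-1) = -2 + 2*J)
z(F, x) = 10 + x - 2*F² (z(F, x) = x - (-2 + 2*(F*F - 4)) = x - (-2 + 2*(F² - 4)) = x - (-2 + 2*(-4 + F²)) = x - (-2 + (-8 + 2*F²)) = x - (-10 + 2*F²) = x + (10 - 2*F²) = 10 + x - 2*F²)
z(17, 2 + 17)*61 = (10 + (2 + 17) - 2*17²)*61 = (10 + 19 - 2*289)*61 = (10 + 19 - 578)*61 = -549*61 = -33489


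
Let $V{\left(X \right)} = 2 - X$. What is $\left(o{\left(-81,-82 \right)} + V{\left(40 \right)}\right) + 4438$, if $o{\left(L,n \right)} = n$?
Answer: $4318$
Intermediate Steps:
$\left(o{\left(-81,-82 \right)} + V{\left(40 \right)}\right) + 4438 = \left(-82 + \left(2 - 40\right)\right) + 4438 = \left(-82 - 38\right) + 4438 = -120 + 4438 = 4318$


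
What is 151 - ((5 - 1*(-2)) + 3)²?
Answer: 51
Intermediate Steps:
151 - ((5 - 1*(-2)) + 3)² = 151 - ((5 + 2) + 3)² = 151 - (7 + 3)² = 151 - 1*10² = 151 - 1*100 = 151 - 100 = 51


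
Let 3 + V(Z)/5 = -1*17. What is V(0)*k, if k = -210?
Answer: 21000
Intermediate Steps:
V(Z) = -100 (V(Z) = -15 + 5*(-1*17) = -15 + 5*(-17) = -15 - 85 = -100)
V(0)*k = -100*(-210) = 21000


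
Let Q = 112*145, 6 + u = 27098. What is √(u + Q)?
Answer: 2*√10833 ≈ 208.16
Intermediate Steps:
u = 27092 (u = -6 + 27098 = 27092)
Q = 16240
√(u + Q) = √(27092 + 16240) = √43332 = 2*√10833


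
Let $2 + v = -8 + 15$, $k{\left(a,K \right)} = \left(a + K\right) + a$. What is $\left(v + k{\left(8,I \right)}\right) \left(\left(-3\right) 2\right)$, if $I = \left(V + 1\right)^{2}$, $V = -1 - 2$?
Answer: $-150$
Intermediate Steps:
$V = -3$
$I = 4$ ($I = \left(-3 + 1\right)^{2} = \left(-2\right)^{2} = 4$)
$k{\left(a,K \right)} = K + 2 a$ ($k{\left(a,K \right)} = \left(K + a\right) + a = K + 2 a$)
$v = 5$ ($v = -2 + \left(-8 + 15\right) = -2 + 7 = 5$)
$\left(v + k{\left(8,I \right)}\right) \left(\left(-3\right) 2\right) = \left(5 + \left(4 + 2 \cdot 8\right)\right) \left(\left(-3\right) 2\right) = \left(5 + \left(4 + 16\right)\right) \left(-6\right) = \left(5 + 20\right) \left(-6\right) = 25 \left(-6\right) = -150$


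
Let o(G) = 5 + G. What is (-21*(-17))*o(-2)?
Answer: 1071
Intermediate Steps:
(-21*(-17))*o(-2) = (-21*(-17))*(5 - 2) = 357*3 = 1071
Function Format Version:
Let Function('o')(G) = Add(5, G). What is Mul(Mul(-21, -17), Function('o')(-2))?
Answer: 1071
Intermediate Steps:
Mul(Mul(-21, -17), Function('o')(-2)) = Mul(Mul(-21, -17), Add(5, -2)) = Mul(357, 3) = 1071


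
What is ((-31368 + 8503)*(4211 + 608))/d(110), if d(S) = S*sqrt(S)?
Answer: -22037287*sqrt(110)/2420 ≈ -95508.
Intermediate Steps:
d(S) = S**(3/2)
((-31368 + 8503)*(4211 + 608))/d(110) = ((-31368 + 8503)*(4211 + 608))/(110**(3/2)) = (-22865*4819)/((110*sqrt(110))) = -22037287*sqrt(110)/2420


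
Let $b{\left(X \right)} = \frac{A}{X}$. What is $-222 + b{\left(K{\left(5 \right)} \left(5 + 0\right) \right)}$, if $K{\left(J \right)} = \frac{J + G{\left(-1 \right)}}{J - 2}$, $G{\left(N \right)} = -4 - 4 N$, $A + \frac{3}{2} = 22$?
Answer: $- \frac{10977}{50} \approx -219.54$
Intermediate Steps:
$A = \frac{41}{2}$ ($A = - \frac{3}{2} + 22 = \frac{41}{2} \approx 20.5$)
$K{\left(J \right)} = \frac{J}{-2 + J}$ ($K{\left(J \right)} = \frac{J - 0}{J - 2} = \frac{J + \left(-4 + 4\right)}{-2 + J} = \frac{J + 0}{-2 + J} = \frac{J}{-2 + J}$)
$b{\left(X \right)} = \frac{41}{2 X}$
$-222 + b{\left(K{\left(5 \right)} \left(5 + 0\right) \right)} = -222 + \frac{41}{2 \frac{5}{-2 + 5} \left(5 + 0\right)} = -222 + \frac{41}{2 \cdot \frac{5}{3} \cdot 5} = -222 + \frac{41}{2 \cdot \frac{25}{3}} = -222 + \frac{41}{2} \cdot \frac{3}{25} = -222 + \frac{123}{50} = - \frac{10977}{50}$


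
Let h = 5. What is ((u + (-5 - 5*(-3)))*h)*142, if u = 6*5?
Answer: 28400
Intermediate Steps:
u = 30
((u + (-5 - 5*(-3)))*h)*142 = ((30 + (-5 - 5*(-3)))*5)*142 = ((30 + (-5 + 15))*5)*142 = ((30 + 10)*5)*142 = (40*5)*142 = 200*142 = 28400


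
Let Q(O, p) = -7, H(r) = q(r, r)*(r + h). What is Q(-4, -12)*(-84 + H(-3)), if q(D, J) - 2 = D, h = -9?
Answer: 504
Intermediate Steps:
q(D, J) = 2 + D
H(r) = (-9 + r)*(2 + r) (H(r) = (2 + r)*(r - 9) = (2 + r)*(-9 + r) = (-9 + r)*(2 + r))
Q(-4, -12)*(-84 + H(-3)) = -7*(-84 + (-9 - 3)*(2 - 3)) = -7*(-84 - 12*(-1)) = -7*(-84 + 12) = -7*(-72) = 504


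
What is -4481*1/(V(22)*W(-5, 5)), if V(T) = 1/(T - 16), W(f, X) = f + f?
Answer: 13443/5 ≈ 2688.6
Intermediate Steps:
W(f, X) = 2*f
V(T) = 1/(-16 + T)
-4481*1/(V(22)*W(-5, 5)) = -4481/((2*(-5))/(-16 + 22)) = -4481/((-10/6)) = -4481/((-10*⅙)) = -4481/(-5/3) = -4481*(-⅗) = 13443/5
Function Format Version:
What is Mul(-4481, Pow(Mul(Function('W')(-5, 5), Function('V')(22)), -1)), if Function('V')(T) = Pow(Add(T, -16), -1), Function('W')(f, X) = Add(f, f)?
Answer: Rational(13443, 5) ≈ 2688.6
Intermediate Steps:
Function('W')(f, X) = Mul(2, f)
Function('V')(T) = Pow(Add(-16, T), -1)
Mul(-4481, Pow(Mul(Function('W')(-5, 5), Function('V')(22)), -1)) = Mul(-4481, Pow(Mul(Mul(2, -5), Pow(Add(-16, 22), -1)), -1)) = Mul(-4481, Pow(Mul(-10, Pow(6, -1)), -1)) = Mul(-4481, Pow(Mul(-10, Rational(1, 6)), -1)) = Mul(-4481, Pow(Rational(-5, 3), -1)) = Mul(-4481, Rational(-3, 5)) = Rational(13443, 5)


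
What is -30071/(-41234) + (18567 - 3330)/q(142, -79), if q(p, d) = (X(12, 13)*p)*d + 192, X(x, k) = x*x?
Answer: 7990399457/11100192800 ≈ 0.71984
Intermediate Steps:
X(x, k) = x**2
q(p, d) = 192 + 144*d*p (q(p, d) = (12**2*p)*d + 192 = (144*p)*d + 192 = 144*d*p + 192 = 192 + 144*d*p)
-30071/(-41234) + (18567 - 3330)/q(142, -79) = -30071/(-41234) + (18567 - 3330)/(192 + 144*(-79)*142) = -30071*(-1/41234) + 15237/(192 - 1615392) = 30071/41234 + 15237/(-1615200) = 30071/41234 + 15237*(-1/1615200) = 30071/41234 - 5079/538400 = 7990399457/11100192800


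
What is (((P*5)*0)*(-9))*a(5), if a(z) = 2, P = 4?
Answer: 0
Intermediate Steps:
(((P*5)*0)*(-9))*a(5) = (((4*5)*0)*(-9))*2 = ((20*0)*(-9))*2 = (0*(-9))*2 = 0*2 = 0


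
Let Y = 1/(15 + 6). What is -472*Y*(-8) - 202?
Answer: -466/21 ≈ -22.190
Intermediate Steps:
Y = 1/21 ≈ 0.047619
-472*Y*(-8) - 202 = -472*(-8)/21 - 202 = -472*(-8/21) - 202 = 3776/21 - 202 = -466/21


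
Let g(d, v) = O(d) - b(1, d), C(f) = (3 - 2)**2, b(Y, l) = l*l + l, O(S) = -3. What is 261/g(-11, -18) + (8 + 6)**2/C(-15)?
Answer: 21887/113 ≈ 193.69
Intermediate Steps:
b(Y, l) = l + l**2 (b(Y, l) = l**2 + l = l + l**2)
C(f) = 1 (C(f) = 1**2 = 1)
g(d, v) = -3 - d*(1 + d)
261/g(-11, -18) + (8 + 6)**2/C(-15) = 261/(-3 - 1*(-11)*(1 - 11)) + (8 + 6)**2/1 = 261/(-3 - 1*(-11)*(-10)) + 14**2*1 = 261/(-3 - 110) + 196*1 = 261/(-113) + 196 = 261*(-1/113) + 196 = -261/113 + 196 = 21887/113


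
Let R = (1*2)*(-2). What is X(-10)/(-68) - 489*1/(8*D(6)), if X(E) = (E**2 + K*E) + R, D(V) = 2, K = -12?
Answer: -9177/272 ≈ -33.739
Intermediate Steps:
R = -4 (R = 2*(-2) = -4)
X(E) = -4 + E**2 - 12*E (X(E) = (E**2 - 12*E) - 4 = -4 + E**2 - 12*E)
X(-10)/(-68) - 489*1/(8*D(6)) = (-4 + (-10)**2 - 12*(-10))/(-68) - 489/(8*2) = (-4 + 100 + 120)*(-1/68) - 489/16 = 216*(-1/68) - 489*1/16 = -54/17 - 489/16 = -9177/272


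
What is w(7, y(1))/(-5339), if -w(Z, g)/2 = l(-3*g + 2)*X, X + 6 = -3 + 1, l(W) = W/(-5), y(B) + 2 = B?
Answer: 16/5339 ≈ 0.0029968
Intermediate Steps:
y(B) = -2 + B
l(W) = -W/5 (l(W) = W*(-1/5) = -W/5)
X = -8 (X = -6 + (-3 + 1) = -6 - 2 = -8)
w(Z, g) = -32/5 + 48*g/5 (w(Z, g) = -2*(-(-3*g + 2)/5)*(-8) = -2*(-(2 - 3*g)/5)*(-8) = -2*(-2/5 + 3*g/5)*(-8) = -2*(16/5 - 24*g/5) = -32/5 + 48*g/5)
w(7, y(1))/(-5339) = (-32/5 + 48*(-2 + 1)/5)/(-5339) = (-32/5 + (48/5)*(-1))*(-1/5339) = (-32/5 - 48/5)*(-1/5339) = -16*(-1/5339) = 16/5339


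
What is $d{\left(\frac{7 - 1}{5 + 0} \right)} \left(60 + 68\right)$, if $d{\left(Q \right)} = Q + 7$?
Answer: $\frac{5248}{5} \approx 1049.6$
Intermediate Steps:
$d{\left(Q \right)} = 7 + Q$
$d{\left(\frac{7 - 1}{5 + 0} \right)} \left(60 + 68\right) = \left(7 + \frac{7 - 1}{5 + 0}\right) \left(60 + 68\right) = \left(7 + \frac{6}{5}\right) 128 = \frac{41}{5} \cdot 128 = \frac{5248}{5}$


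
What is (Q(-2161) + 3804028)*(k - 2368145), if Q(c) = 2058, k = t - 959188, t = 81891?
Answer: -12352431360012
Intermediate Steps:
k = -877297 (k = 81891 - 959188 = -877297)
(Q(-2161) + 3804028)*(k - 2368145) = (2058 + 3804028)*(-877297 - 2368145) = 3806086*(-3245442) = -12352431360012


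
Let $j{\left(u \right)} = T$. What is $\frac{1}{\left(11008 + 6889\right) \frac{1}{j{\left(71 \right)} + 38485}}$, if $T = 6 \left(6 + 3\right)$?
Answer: $\frac{38539}{17897} \approx 2.1534$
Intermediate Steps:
$T = 54$ ($T = 6 \cdot 9 = 54$)
$j{\left(u \right)} = 54$
$\frac{1}{\left(11008 + 6889\right) \frac{1}{j{\left(71 \right)} + 38485}} = \frac{1}{\left(11008 + 6889\right) \frac{1}{54 + 38485}} = \frac{1}{17897 \cdot \frac{1}{38539}} = \frac{1}{\frac{17897}{38539}} = \frac{38539}{17897}$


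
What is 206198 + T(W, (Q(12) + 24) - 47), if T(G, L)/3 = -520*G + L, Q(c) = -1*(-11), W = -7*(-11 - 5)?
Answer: 31442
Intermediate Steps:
W = 112 (W = -7*(-16) = 112)
Q(c) = 11
T(G, L) = -1560*G + 3*L (T(G, L) = 3*(-520*G + L) = 3*(L - 520*G) = -1560*G + 3*L)
206198 + T(W, (Q(12) + 24) - 47) = 206198 + (-1560*112 + 3*((11 + 24) - 47)) = 206198 + (-174720 + 3*(35 - 47)) = 206198 + (-174720 + 3*(-12)) = 206198 + (-174720 - 36) = 206198 - 174756 = 31442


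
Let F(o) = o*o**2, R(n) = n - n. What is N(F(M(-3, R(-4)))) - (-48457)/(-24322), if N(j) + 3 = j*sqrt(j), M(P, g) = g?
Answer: -121423/24322 ≈ -4.9923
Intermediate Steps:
R(n) = 0
F(o) = o**3
N(j) = -3 + j**(3/2) (N(j) = -3 + j*sqrt(j) = -3 + j**(3/2))
N(F(M(-3, R(-4)))) - (-48457)/(-24322) = (-3 + (0**3)**(3/2)) - (-48457)/(-24322) = (-3 + 0**(3/2)) - (-48457)*(-1)/24322 = (-3 + 0) - 1*48457/24322 = -3 - 48457/24322 = -121423/24322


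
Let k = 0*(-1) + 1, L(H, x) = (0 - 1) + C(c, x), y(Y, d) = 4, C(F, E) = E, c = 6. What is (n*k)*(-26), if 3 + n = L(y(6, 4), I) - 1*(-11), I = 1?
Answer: -208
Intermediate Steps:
L(H, x) = -1 + x (L(H, x) = (0 - 1) + x = -1 + x)
k = 1 (k = 0 + 1 = 1)
n = 8 (n = -3 + ((-1 + 1) - 1*(-11)) = -3 + (0 + 11) = -3 + 11 = 8)
(n*k)*(-26) = (8*1)*(-26) = 8*(-26) = -208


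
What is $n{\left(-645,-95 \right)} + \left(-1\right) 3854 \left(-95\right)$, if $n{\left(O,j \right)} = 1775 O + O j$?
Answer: $-717470$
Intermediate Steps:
$n{\left(-645,-95 \right)} + \left(-1\right) 3854 \left(-95\right) = - 645 \left(1775 - 95\right) + \left(-1\right) 3854 \left(-95\right) = \left(-645\right) 1680 - -366130 = -1083600 + 366130 = -717470$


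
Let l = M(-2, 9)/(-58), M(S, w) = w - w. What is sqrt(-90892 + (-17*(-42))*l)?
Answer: 2*I*sqrt(22723) ≈ 301.48*I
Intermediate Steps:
M(S, w) = 0
l = 0 (l = 0/(-58) = 0*(-1/58) = 0)
sqrt(-90892 + (-17*(-42))*l) = sqrt(-90892 - 17*(-42)*0) = sqrt(-90892 + 714*0) = sqrt(-90892 + 0) = sqrt(-90892) = 2*I*sqrt(22723)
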